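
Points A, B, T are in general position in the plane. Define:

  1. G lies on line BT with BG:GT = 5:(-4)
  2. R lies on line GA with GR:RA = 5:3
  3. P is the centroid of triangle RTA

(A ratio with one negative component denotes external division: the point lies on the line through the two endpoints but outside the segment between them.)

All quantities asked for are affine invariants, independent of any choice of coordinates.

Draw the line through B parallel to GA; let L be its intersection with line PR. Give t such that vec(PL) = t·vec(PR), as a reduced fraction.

t = -11/4

Assign A = (0, 0), B = (1, 0), T = (0, 1) — the answer is frame-independent, so this choice is without loss of generality.
1. G lies on line BT with BG:GT = 5:(-4) ⇒ G = (-4, 5)
2. R lies on line GA with GR:RA = 5:3 ⇒ R = (-3/2, 15/8)
3. P is the centroid of triangle RTA ⇒ P = (-1/2, 23/24)
through B parallel to GA: direction (4, -5); meets PR at L = (9/4, -25/16)
L = P + t·(R−P) with t = -11/4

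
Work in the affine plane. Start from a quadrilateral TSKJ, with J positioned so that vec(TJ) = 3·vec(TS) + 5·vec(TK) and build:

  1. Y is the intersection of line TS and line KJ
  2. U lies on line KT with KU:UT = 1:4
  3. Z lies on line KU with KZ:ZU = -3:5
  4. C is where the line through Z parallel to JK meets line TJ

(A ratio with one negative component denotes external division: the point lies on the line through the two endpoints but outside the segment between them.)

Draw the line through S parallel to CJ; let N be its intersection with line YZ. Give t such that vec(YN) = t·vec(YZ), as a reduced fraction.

Assign T = (0, 0), S = (1, 0), K = (0, 1), J = (3, 5) — the answer is frame-independent, so this choice is without loss of generality.
1. Y is the intersection of line TS and line KJ ⇒ Y = (-3/4, 0)
2. U lies on line KT with KU:UT = 1:4 ⇒ U = (0, 4/5)
3. Z lies on line KU with KZ:ZU = -3:5 ⇒ Z = (0, 13/10)
4. C is where the line through Z parallel to JK meets line TJ ⇒ C = (39/10, 13/2)
through S parallel to CJ: direction (-9/10, -3/2); meets YZ at N = (-89/2, -455/6)
N = Y + t·(Z−Y) with t = -175/3

t = -175/3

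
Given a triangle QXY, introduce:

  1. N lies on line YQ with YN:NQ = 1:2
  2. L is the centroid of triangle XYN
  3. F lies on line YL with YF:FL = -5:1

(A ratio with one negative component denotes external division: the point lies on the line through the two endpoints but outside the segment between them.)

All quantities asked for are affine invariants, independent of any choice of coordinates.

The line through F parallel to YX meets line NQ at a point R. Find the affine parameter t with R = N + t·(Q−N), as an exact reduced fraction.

t = -7/24

Choose coordinates Q = (0, 0), X = (1, 0), Y = (0, 1).
1. N lies on line YQ with YN:NQ = 1:2 ⇒ N = (0, 2/3)
2. L is the centroid of triangle XYN ⇒ L = (1/3, 5/9)
3. F lies on line YL with YF:FL = -5:1 ⇒ F = (5/12, 4/9)
through F parallel to YX: direction (1, -1); meets NQ at R = (0, 31/36)
R = N + t·(Q−N) with t = -7/24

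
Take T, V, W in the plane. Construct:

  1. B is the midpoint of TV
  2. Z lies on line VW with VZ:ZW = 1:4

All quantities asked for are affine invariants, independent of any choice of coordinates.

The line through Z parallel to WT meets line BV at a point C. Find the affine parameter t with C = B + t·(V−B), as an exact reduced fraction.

Assign T = (0, 0), V = (1, 0), W = (0, 1) — the answer is frame-independent, so this choice is without loss of generality.
1. B is the midpoint of TV ⇒ B = (1/2, 0)
2. Z lies on line VW with VZ:ZW = 1:4 ⇒ Z = (4/5, 1/5)
through Z parallel to WT: direction (0, -1); meets BV at C = (4/5, 0)
C = B + t·(V−B) with t = 3/5

t = 3/5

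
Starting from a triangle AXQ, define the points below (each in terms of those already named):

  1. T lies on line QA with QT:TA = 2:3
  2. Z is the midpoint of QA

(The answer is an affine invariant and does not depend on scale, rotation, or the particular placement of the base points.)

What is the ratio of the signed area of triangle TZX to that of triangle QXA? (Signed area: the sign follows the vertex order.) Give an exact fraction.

[TZX]:[QXA] = -1/10

Work in coordinates with A = (0, 0), X = (1, 0), Q = (0, 1).
1. T lies on line QA with QT:TA = 2:3 ⇒ T = (0, 3/5)
2. Z is the midpoint of QA ⇒ Z = (0, 1/2)
2·[TZX] = 1/10, 2·[QXA] = -1
[TZX]:[QXA] = 1/10:-1 = -1/10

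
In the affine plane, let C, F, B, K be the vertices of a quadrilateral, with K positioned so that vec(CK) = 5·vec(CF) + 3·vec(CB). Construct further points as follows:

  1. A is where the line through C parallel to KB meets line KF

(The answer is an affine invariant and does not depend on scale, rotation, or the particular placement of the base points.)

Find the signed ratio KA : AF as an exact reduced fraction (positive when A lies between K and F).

Set C = (0, 0), F = (1, 0), B = (0, 1), K = (5, 3); any affine frame gives the same invariant.
1. A is where the line through C parallel to KB meets line KF ⇒ A = (15/7, 6/7)
A = K + t·(F−K) with t = 5/7, so KA:AF = t:(1−t) = 5/7:2/7

KA:AF = 5/2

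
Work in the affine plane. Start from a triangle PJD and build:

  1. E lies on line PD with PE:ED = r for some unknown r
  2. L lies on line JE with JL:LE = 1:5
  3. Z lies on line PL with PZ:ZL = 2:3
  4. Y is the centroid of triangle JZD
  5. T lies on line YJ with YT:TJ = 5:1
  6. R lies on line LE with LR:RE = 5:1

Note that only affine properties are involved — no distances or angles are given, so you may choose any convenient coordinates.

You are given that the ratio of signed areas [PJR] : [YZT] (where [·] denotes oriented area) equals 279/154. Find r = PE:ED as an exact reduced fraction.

r = 3/5

Set P = (0, 0), J = (1, 0), D = (0, 1); any affine frame gives the same invariant.
1. With PE:ED = r, write λ = r/(r+1) so E = P + λ·(D−P); E is affine-linear in λ
2. L lies on line JE with JL:LE = 1:5 ⇒ L is an affine combination of earlier points and hence also affine-linear in λ
3. Z lies on line PL with PZ:ZL = 2:3 ⇒ Z is an affine combination of earlier points and hence also affine-linear in λ
4. Y is the centroid of triangle JZD ⇒ Y is an affine combination of earlier points and hence also affine-linear in λ
5. T lies on line YJ with YT:TJ = 5:1 ⇒ T is an affine combination of earlier points and hence also affine-linear in λ
6. R lies on line LE with LR:RE = 5:1 ⇒ R is an affine combination of earlier points and hence also affine-linear in λ
Every point depending on E is an affine combination of E and λ-independent points, so each such coordinate is linear in λ; the λ² term in each signed area is a multiple of (D−P)×(D−P) = 0, so 2·[PJR] and 2·[YZT] are each linear in λ. Evaluating at λ=0 and λ=1:
  2·[PJR] = 31/36·λ,   2·[YZT] = -1/54·λ + 5/27
So [PJR]:[YZT] = (31/36·λ) / (-1/54·λ + 5/27). Setting this equal to 279/154:
  31/36·λ = 279/154·(-1/54·λ + 5/27)  ⇒  λ = 3/8
Then r = λ/(1−λ) = (3/8)/(5/8) = 3/5. Check: with r = 3/5, E = (0, 3/8) and [PJR]:[YZT] = 279/154 as required.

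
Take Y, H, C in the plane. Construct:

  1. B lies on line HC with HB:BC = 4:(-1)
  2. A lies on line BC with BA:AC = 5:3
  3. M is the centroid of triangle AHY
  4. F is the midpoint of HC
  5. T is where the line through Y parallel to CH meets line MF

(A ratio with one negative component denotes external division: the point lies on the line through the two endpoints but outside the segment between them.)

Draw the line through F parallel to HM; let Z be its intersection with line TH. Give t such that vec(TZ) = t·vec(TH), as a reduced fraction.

Set Y = (0, 0), H = (1, 0), C = (0, 1); any affine frame gives the same invariant.
1. B lies on line HC with HB:BC = 4:(-1) ⇒ B = (-1/3, 4/3)
2. A lies on line BC with BA:AC = 5:3 ⇒ A = (-1/8, 9/8)
3. M is the centroid of triangle AHY ⇒ M = (7/24, 3/8)
4. F is the midpoint of HC ⇒ F = (1/2, 1/2)
5. T is where the line through Y parallel to CH meets line MF ⇒ T = (-1/8, 1/8)
through F parallel to HM: direction (-17/24, 3/8); meets TH at Z = (25/16, -1/16)
Z = T + t·(H−T) with t = 3/2

t = 3/2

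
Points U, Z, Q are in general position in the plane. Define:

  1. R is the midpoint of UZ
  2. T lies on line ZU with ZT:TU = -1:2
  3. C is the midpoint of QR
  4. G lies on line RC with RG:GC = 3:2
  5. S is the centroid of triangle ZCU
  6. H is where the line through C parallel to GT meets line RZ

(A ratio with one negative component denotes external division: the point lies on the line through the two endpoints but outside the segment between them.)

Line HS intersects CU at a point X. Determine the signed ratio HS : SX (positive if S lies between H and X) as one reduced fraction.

Assign U = (0, 0), Z = (1, 0), Q = (0, 1) — the answer is frame-independent, so this choice is without loss of generality.
1. R is the midpoint of UZ ⇒ R = (1/2, 0)
2. T lies on line ZU with ZT:TU = -1:2 ⇒ T = (2, 0)
3. C is the midpoint of QR ⇒ C = (1/4, 1/2)
4. G lies on line RC with RG:GC = 3:2 ⇒ G = (7/20, 3/10)
5. S is the centroid of triangle ZCU ⇒ S = (5/12, 1/6)
6. H is where the line through C parallel to GT meets line RZ ⇒ H = (3, 0)
line HS meets CU at X = (3/32, 3/16)
S = H + t·(X−H) with t = 8/9, so HS:SX = 8/9:1/9

HS:SX = 8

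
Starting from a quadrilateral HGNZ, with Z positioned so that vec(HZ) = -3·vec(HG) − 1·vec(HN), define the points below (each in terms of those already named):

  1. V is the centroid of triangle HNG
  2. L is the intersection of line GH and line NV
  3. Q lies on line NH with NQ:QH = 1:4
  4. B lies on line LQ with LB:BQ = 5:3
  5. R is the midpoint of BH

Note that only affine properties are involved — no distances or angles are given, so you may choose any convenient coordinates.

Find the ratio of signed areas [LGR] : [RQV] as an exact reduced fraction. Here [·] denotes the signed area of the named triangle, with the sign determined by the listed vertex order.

[LGR]:[RQV] = -60/67

Work in coordinates with H = (0, 0), G = (1, 0), N = (0, 1), Z = (-3, -1).
1. V is the centroid of triangle HNG ⇒ V = (1/3, 1/3)
2. L is the intersection of line GH and line NV ⇒ L = (1/2, 0)
3. Q lies on line NH with NQ:QH = 1:4 ⇒ Q = (0, 4/5)
4. B lies on line LQ with LB:BQ = 5:3 ⇒ B = (3/16, 1/2)
5. R is the midpoint of BH ⇒ R = (3/32, 1/4)
2·[LGR] = 1/8, 2·[RQV] = -67/480
[LGR]:[RQV] = 1/8:-67/480 = -60/67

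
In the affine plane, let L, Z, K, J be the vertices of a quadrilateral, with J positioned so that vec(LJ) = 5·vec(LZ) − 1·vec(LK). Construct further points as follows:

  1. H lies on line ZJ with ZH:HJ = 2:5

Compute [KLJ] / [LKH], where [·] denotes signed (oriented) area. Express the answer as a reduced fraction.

[KLJ]:[LKH] = -7/3

Assign L = (0, 0), Z = (1, 0), K = (0, 1), J = (5, -1) — the answer is frame-independent, so this choice is without loss of generality.
1. H lies on line ZJ with ZH:HJ = 2:5 ⇒ H = (15/7, -2/7)
2·[KLJ] = 5, 2·[LKH] = -15/7
[KLJ]:[LKH] = 5:-15/7 = -7/3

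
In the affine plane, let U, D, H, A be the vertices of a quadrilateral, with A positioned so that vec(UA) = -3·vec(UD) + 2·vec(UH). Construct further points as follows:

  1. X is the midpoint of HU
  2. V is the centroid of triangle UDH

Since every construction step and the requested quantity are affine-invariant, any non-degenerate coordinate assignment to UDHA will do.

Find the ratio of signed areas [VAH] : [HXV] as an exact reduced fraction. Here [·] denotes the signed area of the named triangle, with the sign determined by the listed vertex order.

Set U = (0, 0), D = (1, 0), H = (0, 1), A = (-3, 2); any affine frame gives the same invariant.
1. X is the midpoint of HU ⇒ X = (0, 1/2)
2. V is the centroid of triangle UDH ⇒ V = (1/3, 1/3)
2·[VAH] = -5/3, 2·[HXV] = 1/6
[VAH]:[HXV] = -5/3:1/6 = -10

[VAH]:[HXV] = -10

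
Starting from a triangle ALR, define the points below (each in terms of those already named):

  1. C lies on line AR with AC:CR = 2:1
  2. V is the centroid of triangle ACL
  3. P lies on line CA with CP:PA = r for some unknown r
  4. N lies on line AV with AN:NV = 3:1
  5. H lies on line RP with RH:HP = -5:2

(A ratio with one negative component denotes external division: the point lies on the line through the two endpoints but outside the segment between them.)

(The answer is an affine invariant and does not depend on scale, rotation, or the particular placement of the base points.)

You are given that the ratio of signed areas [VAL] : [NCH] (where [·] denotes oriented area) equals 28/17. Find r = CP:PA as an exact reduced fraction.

Work in coordinates with A = (0, 0), L = (1, 0), R = (0, 1).
1. C lies on line AR with AC:CR = 2:1 ⇒ C = (0, 2/3)
2. V is the centroid of triangle ACL ⇒ V = (1/3, 2/9)
3. With CP:PA = r, write λ = r/(r+1) so P = C + λ·(A−C); P is affine-linear in λ
4. N lies on line AV with AN:NV = 3:1 ⇒ N = (1/4, 1/6)
5. H lies on line RP with RH:HP = -5:2 ⇒ H is an affine combination of earlier points and hence also affine-linear in λ
Every point depending on P is an affine combination of P and λ-independent points, so each such coordinate is linear in λ; the λ² term in each signed area is a multiple of (A−C)×(A−C) = 0, so 2·[VAL] and 2·[NCH] are each linear in λ. Evaluating at λ=0 and λ=1:
  2·[VAL] = 2/9,   2·[NCH] = 5/18·λ + 1/18
So [VAL]:[NCH] = (2/9) / (5/18·λ + 1/18). Setting this equal to 28/17:
  2/9 = 28/17·(5/18·λ + 1/18)  ⇒  λ = 2/7
Then r = λ/(1−λ) = (2/7)/(5/7) = 2/5. Check: with r = 2/5, P = (0, 10/21) and [VAL]:[NCH] = 28/17 as required.

r = 2/5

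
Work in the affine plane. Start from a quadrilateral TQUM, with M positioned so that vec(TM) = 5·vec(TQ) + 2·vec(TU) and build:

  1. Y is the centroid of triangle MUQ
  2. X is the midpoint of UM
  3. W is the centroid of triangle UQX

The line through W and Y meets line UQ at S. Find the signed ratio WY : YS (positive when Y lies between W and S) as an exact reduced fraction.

WY:YS = -1/2

Work in coordinates with T = (0, 0), Q = (1, 0), U = (0, 1), M = (5, 2).
1. Y is the centroid of triangle MUQ ⇒ Y = (2, 1)
2. X is the midpoint of UM ⇒ X = (5/2, 3/2)
3. W is the centroid of triangle UQX ⇒ W = (7/6, 5/6)
line WY meets UQ at S = (1/3, 2/3)
Y = W + t·(S−W) with t = -1, so WY:YS = -1:2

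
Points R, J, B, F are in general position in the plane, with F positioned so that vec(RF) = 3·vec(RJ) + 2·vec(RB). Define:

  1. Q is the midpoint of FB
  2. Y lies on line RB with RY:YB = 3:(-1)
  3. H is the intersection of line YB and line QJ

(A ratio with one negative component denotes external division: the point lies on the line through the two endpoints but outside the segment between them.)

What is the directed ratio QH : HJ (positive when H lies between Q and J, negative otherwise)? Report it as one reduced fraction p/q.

Choose coordinates R = (0, 0), J = (1, 0), B = (0, 1), F = (3, 2).
1. Q is the midpoint of FB ⇒ Q = (3/2, 3/2)
2. Y lies on line RB with RY:YB = 3:(-1) ⇒ Y = (0, 3/2)
3. H is the intersection of line YB and line QJ ⇒ H = (0, -3)
H = Q + t·(J−Q) with t = 3, so QH:HJ = t:(1−t) = 3:-2

QH:HJ = -3/2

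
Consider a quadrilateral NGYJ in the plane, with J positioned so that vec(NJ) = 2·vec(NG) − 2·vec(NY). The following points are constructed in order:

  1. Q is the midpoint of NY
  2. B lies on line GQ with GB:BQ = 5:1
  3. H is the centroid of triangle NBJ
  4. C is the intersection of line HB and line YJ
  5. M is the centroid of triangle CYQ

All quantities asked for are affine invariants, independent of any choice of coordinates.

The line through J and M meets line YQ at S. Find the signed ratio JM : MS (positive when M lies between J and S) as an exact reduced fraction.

Set N = (0, 0), G = (1, 0), Y = (0, 1), J = (2, -2); any affine frame gives the same invariant.
1. Q is the midpoint of NY ⇒ Q = (0, 1/2)
2. B lies on line GQ with GB:BQ = 5:1 ⇒ B = (1/6, 5/12)
3. H is the centroid of triangle NBJ ⇒ H = (13/18, -19/36)
4. C is the intersection of line HB and line YJ ⇒ C = (-3/2, 13/4)
5. M is the centroid of triangle CYQ ⇒ M = (-1/2, 19/12)
line JM meets YQ at S = (0, 13/15)
M = J + t·(S−J) with t = 5/4, so JM:MS = 5/4:-1/4

JM:MS = -5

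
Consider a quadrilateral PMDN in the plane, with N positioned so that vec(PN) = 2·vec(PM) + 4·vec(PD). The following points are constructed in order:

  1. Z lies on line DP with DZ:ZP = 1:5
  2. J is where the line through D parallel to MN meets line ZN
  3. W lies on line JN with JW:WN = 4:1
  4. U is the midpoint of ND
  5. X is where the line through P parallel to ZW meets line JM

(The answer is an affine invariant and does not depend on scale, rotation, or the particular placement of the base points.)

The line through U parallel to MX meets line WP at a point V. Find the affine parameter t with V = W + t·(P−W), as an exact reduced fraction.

Work in coordinates with P = (0, 0), M = (1, 0), D = (0, 1), N = (2, 4).
1. Z lies on line DP with DZ:ZP = 1:5 ⇒ Z = (0, 5/6)
2. J is where the line through D parallel to MN meets line ZN ⇒ J = (-2/29, 21/29)
3. W lies on line JN with JW:WN = 4:1 ⇒ W = (46/29, 97/29)
4. U is the midpoint of ND ⇒ U = (1, 5/2)
5. X is where the line through P parallel to ZW meets line JM ⇒ X = (252/841, 399/841)
through U parallel to MX: direction (-589/841, 399/841); meets WP at V = (4531/3973, 19109/7946)
V = W + t·(P−W) with t = 77/274

t = 77/274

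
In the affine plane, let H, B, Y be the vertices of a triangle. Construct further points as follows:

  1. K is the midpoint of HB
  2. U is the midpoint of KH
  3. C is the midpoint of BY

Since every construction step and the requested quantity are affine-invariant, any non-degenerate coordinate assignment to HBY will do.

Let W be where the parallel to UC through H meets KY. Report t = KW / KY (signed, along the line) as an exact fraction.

t = 1/2

Choose coordinates H = (0, 0), B = (1, 0), Y = (0, 1).
1. K is the midpoint of HB ⇒ K = (1/2, 0)
2. U is the midpoint of KH ⇒ U = (1/4, 0)
3. C is the midpoint of BY ⇒ C = (1/2, 1/2)
through H parallel to UC: direction (1/4, 1/2); meets KY at W = (1/4, 1/2)
W = K + t·(Y−K) with t = 1/2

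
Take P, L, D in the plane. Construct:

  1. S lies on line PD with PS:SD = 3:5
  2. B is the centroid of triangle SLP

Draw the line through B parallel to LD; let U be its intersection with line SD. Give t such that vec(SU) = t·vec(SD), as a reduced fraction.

t = 2/15

Set P = (0, 0), L = (1, 0), D = (0, 1); any affine frame gives the same invariant.
1. S lies on line PD with PS:SD = 3:5 ⇒ S = (0, 3/8)
2. B is the centroid of triangle SLP ⇒ B = (1/3, 1/8)
through B parallel to LD: direction (-1, 1); meets SD at U = (0, 11/24)
U = S + t·(D−S) with t = 2/15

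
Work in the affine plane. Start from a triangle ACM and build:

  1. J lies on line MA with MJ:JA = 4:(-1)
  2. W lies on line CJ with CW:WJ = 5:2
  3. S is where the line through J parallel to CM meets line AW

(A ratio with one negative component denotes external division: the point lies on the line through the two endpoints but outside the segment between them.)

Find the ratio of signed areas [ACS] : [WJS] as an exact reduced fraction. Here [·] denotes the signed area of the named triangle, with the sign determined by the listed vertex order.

Assign A = (0, 0), C = (1, 0), M = (0, 1) — the answer is frame-independent, so this choice is without loss of generality.
1. J lies on line MA with MJ:JA = 4:(-1) ⇒ J = (0, -1/3)
2. W lies on line CJ with CW:WJ = 5:2 ⇒ W = (2/7, -5/21)
3. S is where the line through J parallel to CM meets line AW ⇒ S = (-2, 5/3)
2·[ACS] = 5/3, 2·[WJS] = -16/21
[ACS]:[WJS] = 5/3:-16/21 = -35/16

[ACS]:[WJS] = -35/16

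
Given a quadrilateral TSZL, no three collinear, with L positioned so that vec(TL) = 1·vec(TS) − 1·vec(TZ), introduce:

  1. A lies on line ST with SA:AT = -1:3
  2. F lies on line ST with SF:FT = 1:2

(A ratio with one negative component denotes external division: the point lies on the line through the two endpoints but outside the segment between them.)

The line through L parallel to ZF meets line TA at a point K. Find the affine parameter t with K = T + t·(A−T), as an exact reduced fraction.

Choose coordinates T = (0, 0), S = (1, 0), Z = (0, 1), L = (1, -1).
1. A lies on line ST with SA:AT = -1:3 ⇒ A = (3/2, 0)
2. F lies on line ST with SF:FT = 1:2 ⇒ F = (2/3, 0)
through L parallel to ZF: direction (2/3, -1); meets TA at K = (1/3, 0)
K = T + t·(A−T) with t = 2/9

t = 2/9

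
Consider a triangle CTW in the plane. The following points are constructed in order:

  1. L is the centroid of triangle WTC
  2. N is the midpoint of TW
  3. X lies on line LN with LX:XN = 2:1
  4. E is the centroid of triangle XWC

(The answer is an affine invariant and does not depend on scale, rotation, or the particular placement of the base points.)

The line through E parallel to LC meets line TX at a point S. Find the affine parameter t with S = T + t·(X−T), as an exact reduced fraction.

t = 4/3

Work in coordinates with C = (0, 0), T = (1, 0), W = (0, 1).
1. L is the centroid of triangle WTC ⇒ L = (1/3, 1/3)
2. N is the midpoint of TW ⇒ N = (1/2, 1/2)
3. X lies on line LN with LX:XN = 2:1 ⇒ X = (4/9, 4/9)
4. E is the centroid of triangle XWC ⇒ E = (4/27, 13/27)
through E parallel to LC: direction (-1/3, -1/3); meets TX at S = (7/27, 16/27)
S = T + t·(X−T) with t = 4/3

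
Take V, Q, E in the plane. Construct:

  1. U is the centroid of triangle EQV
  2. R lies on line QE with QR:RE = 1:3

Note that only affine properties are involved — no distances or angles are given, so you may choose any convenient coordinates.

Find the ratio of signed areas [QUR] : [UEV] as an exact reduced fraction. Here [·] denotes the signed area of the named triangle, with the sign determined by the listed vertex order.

[QUR]:[UEV] = -1/4

Assign V = (0, 0), Q = (1, 0), E = (0, 1) — the answer is frame-independent, so this choice is without loss of generality.
1. U is the centroid of triangle EQV ⇒ U = (1/3, 1/3)
2. R lies on line QE with QR:RE = 1:3 ⇒ R = (3/4, 1/4)
2·[QUR] = -1/12, 2·[UEV] = 1/3
[QUR]:[UEV] = -1/12:1/3 = -1/4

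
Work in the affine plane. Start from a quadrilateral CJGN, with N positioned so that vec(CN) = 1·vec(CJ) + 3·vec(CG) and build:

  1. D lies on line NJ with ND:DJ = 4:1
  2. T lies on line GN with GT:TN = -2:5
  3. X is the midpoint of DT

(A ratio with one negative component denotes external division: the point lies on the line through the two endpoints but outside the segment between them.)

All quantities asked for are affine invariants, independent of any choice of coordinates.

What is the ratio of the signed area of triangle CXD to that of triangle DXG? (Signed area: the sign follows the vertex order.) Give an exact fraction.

Assign C = (0, 0), J = (1, 0), G = (0, 1), N = (1, 3) — the answer is frame-independent, so this choice is without loss of generality.
1. D lies on line NJ with ND:DJ = 4:1 ⇒ D = (1, 3/5)
2. T lies on line GN with GT:TN = -2:5 ⇒ T = (-2/3, -1/3)
3. X is the midpoint of DT ⇒ X = (1/6, 2/15)
2·[CXD] = -1/30, 2·[DXG] = -4/5
[CXD]:[DXG] = -1/30:-4/5 = 1/24

[CXD]:[DXG] = 1/24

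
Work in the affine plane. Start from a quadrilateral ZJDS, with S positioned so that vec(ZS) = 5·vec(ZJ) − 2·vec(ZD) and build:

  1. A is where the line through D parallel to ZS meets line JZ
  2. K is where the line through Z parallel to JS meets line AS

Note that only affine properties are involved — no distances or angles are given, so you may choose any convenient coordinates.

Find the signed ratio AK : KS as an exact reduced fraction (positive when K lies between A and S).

AK:KS = -5/2

Choose coordinates Z = (0, 0), J = (1, 0), D = (0, 1), S = (5, -2).
1. A is where the line through D parallel to ZS meets line JZ ⇒ A = (5/2, 0)
2. K is where the line through Z parallel to JS meets line AS ⇒ K = (20/3, -10/3)
K = A + t·(S−A) with t = 5/3, so AK:KS = t:(1−t) = 5/3:-2/3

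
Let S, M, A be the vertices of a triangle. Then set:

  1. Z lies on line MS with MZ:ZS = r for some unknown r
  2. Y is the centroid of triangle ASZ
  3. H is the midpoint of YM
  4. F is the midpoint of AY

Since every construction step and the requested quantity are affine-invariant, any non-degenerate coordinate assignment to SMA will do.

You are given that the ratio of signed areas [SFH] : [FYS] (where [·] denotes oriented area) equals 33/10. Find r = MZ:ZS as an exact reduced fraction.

Assign S = (0, 0), M = (1, 0), A = (0, 1) — the answer is frame-independent, so this choice is without loss of generality.
1. With MZ:ZS = r, write λ = r/(r+1) so Z = M + λ·(S−M); Z is affine-linear in λ
2. Y is the centroid of triangle ASZ ⇒ Y is an affine combination of earlier points and hence also affine-linear in λ
3. H is the midpoint of YM ⇒ H is an affine combination of earlier points and hence also affine-linear in λ
4. F is the midpoint of AY ⇒ F is an affine combination of earlier points and hence also affine-linear in λ
Every point depending on Z is an affine combination of Z and λ-independent points, so each such coordinate is linear in λ; the λ² term in each signed area is a multiple of (S−M)×(S−M) = 0, so 2·[SFH] and 2·[FYS] are each linear in λ. Evaluating at λ=0 and λ=1:
  2·[SFH] = 1/12·λ − 5/12,   2·[FYS] = 1/6·λ − 1/6
So [SFH]:[FYS] = (1/12·λ − 5/12) / (1/6·λ − 1/6). Setting this equal to 33/10:
  1/12·λ − 5/12 = 33/10·(1/6·λ − 1/6)  ⇒  λ = 2/7
Then r = λ/(1−λ) = (2/7)/(5/7) = 2/5. Check: with r = 2/5, Z = (5/7, 0) and [SFH]:[FYS] = 33/10 as required.

r = 2/5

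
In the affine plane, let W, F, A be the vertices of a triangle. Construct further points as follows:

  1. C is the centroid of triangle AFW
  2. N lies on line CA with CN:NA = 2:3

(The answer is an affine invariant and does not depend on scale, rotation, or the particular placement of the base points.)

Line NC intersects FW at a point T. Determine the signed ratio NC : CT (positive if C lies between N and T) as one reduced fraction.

NC:CT = 4/5

Assign W = (0, 0), F = (1, 0), A = (0, 1) — the answer is frame-independent, so this choice is without loss of generality.
1. C is the centroid of triangle AFW ⇒ C = (1/3, 1/3)
2. N lies on line CA with CN:NA = 2:3 ⇒ N = (1/5, 3/5)
line NC meets FW at T = (1/2, 0)
C = N + t·(T−N) with t = 4/9, so NC:CT = 4/9:5/9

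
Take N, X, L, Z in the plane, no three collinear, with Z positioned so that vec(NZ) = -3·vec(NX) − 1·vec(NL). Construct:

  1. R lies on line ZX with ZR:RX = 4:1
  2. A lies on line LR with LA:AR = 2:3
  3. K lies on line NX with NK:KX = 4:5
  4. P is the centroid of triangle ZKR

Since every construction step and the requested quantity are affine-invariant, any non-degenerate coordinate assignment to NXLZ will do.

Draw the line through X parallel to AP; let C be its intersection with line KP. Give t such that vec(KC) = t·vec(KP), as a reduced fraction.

Choose coordinates N = (0, 0), X = (1, 0), L = (0, 1), Z = (-3, -1).
1. R lies on line ZX with ZR:RX = 4:1 ⇒ R = (1/5, -1/5)
2. A lies on line LR with LA:AR = 2:3 ⇒ A = (2/25, 13/25)
3. K lies on line NX with NK:KX = 4:5 ⇒ K = (4/9, 0)
4. P is the centroid of triangle ZKR ⇒ P = (-106/135, -2/5)
through X parallel to AP: direction (-584/675, -23/25); meets KP at C = (2969/2385, 69/265)
C = K + t·(P−K) with t = -69/106

t = -69/106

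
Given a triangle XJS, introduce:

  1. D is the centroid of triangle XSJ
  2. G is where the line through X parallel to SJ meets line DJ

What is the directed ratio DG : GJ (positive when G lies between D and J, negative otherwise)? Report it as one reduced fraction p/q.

Set X = (0, 0), J = (1, 0), S = (0, 1); any affine frame gives the same invariant.
1. D is the centroid of triangle XSJ ⇒ D = (1/3, 1/3)
2. G is where the line through X parallel to SJ meets line DJ ⇒ G = (-1, 1)
G = D + t·(J−D) with t = -2, so DG:GJ = t:(1−t) = -2:3

DG:GJ = -2/3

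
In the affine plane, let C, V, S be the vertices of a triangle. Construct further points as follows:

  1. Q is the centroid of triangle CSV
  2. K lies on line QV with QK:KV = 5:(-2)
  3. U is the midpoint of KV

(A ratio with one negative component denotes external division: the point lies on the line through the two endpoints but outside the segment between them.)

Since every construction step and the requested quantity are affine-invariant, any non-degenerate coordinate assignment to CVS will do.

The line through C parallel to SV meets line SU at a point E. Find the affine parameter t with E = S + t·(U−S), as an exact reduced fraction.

Work in coordinates with C = (0, 0), V = (1, 0), S = (0, 1).
1. Q is the centroid of triangle CSV ⇒ Q = (1/3, 1/3)
2. K lies on line QV with QK:KV = 5:(-2) ⇒ K = (13/9, -2/9)
3. U is the midpoint of KV ⇒ U = (11/9, -1/9)
through C parallel to SV: direction (1, -1); meets SU at E = (-11, 11)
E = S + t·(U−S) with t = -9

t = -9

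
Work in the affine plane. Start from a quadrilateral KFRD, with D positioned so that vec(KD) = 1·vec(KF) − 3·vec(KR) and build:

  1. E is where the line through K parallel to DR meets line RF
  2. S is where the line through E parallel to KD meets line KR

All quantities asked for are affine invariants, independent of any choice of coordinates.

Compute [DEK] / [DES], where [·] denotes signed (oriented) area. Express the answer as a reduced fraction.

Work in coordinates with K = (0, 0), F = (1, 0), R = (0, 1), D = (1, -3).
1. E is where the line through K parallel to DR meets line RF ⇒ E = (-1/3, 4/3)
2. S is where the line through E parallel to KD meets line KR ⇒ S = (0, 1/3)
2·[DEK] = 1/3, 2·[DES] = -1/9
[DEK]:[DES] = 1/3:-1/9 = -3

[DEK]:[DES] = -3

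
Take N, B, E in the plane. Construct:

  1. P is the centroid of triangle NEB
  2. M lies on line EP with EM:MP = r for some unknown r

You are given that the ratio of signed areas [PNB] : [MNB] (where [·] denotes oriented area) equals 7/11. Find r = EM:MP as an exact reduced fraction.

Choose coordinates N = (0, 0), B = (1, 0), E = (0, 1).
1. P is the centroid of triangle NEB ⇒ P = (1/3, 1/3)
2. With EM:MP = r, write λ = r/(r+1) so M = E + λ·(P−E); M is affine-linear in λ
Every point depending on M is an affine combination of M and λ-independent points, so each such coordinate is linear in λ; the λ² term in each signed area is a multiple of (P−E)×(P−E) = 0, so 2·[PNB] and 2·[MNB] are each linear in λ. Evaluating at λ=0 and λ=1:
  2·[PNB] = 1/3,   2·[MNB] = -2/3·λ + 1
So [PNB]:[MNB] = (1/3) / (-2/3·λ + 1). Setting this equal to 7/11:
  1/3 = 7/11·(-2/3·λ + 1)  ⇒  λ = 5/7
Then r = λ/(1−λ) = (5/7)/(2/7) = 5/2. Check: with r = 5/2, M = (5/21, 11/21) and [PNB]:[MNB] = 7/11 as required.

r = 5/2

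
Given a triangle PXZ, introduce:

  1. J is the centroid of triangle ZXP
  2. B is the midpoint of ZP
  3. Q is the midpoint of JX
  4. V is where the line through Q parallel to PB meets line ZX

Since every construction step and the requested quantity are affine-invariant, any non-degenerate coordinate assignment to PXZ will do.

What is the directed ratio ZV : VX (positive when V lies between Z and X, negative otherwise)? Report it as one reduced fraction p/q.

Work in coordinates with P = (0, 0), X = (1, 0), Z = (0, 1).
1. J is the centroid of triangle ZXP ⇒ J = (1/3, 1/3)
2. B is the midpoint of ZP ⇒ B = (0, 1/2)
3. Q is the midpoint of JX ⇒ Q = (2/3, 1/6)
4. V is where the line through Q parallel to PB meets line ZX ⇒ V = (2/3, 1/3)
V = Z + t·(X−Z) with t = 2/3, so ZV:VX = t:(1−t) = 2/3:1/3

ZV:VX = 2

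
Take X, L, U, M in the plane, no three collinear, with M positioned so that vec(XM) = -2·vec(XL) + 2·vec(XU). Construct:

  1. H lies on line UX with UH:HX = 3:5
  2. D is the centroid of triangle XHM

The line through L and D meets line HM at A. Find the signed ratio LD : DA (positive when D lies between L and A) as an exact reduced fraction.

LD:DA = -13/10

Work in coordinates with X = (0, 0), L = (1, 0), U = (0, 1), M = (-2, 2).
1. H lies on line UX with UH:HX = 3:5 ⇒ H = (0, 5/8)
2. D is the centroid of triangle XHM ⇒ D = (-2/3, 7/8)
line LD meets HM at A = (8/13, 21/104)
D = L + t·(A−L) with t = 13/3, so LD:DA = 13/3:-10/3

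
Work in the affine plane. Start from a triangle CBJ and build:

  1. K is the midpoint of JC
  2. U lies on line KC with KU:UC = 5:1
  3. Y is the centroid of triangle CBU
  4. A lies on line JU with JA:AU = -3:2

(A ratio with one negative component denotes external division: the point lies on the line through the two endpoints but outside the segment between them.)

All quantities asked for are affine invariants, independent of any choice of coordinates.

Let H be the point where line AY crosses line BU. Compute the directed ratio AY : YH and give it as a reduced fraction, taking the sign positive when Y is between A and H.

Work in coordinates with C = (0, 0), B = (1, 0), J = (0, 1).
1. K is the midpoint of JC ⇒ K = (0, 1/2)
2. U lies on line KC with KU:UC = 5:1 ⇒ U = (0, 1/12)
3. Y is the centroid of triangle CBU ⇒ Y = (1/3, 1/36)
4. A lies on line JU with JA:AU = -3:2 ⇒ A = (0, -7/4)
line AY meets BU at H = (22/65, 43/780)
Y = A + t·(H−A) with t = 65/66, so AY:YH = 65/66:1/66

AY:YH = 65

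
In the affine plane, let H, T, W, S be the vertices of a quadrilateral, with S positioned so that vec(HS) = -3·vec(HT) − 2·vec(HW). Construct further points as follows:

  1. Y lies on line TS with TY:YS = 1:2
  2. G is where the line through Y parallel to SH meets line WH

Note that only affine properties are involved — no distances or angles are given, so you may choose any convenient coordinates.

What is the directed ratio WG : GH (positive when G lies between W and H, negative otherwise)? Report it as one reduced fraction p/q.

Assign H = (0, 0), T = (1, 0), W = (0, 1), S = (-3, -2) — the answer is frame-independent, so this choice is without loss of generality.
1. Y lies on line TS with TY:YS = 1:2 ⇒ Y = (-1/3, -2/3)
2. G is where the line through Y parallel to SH meets line WH ⇒ G = (0, -4/9)
G = W + t·(H−W) with t = 13/9, so WG:GH = t:(1−t) = 13/9:-4/9

WG:GH = -13/4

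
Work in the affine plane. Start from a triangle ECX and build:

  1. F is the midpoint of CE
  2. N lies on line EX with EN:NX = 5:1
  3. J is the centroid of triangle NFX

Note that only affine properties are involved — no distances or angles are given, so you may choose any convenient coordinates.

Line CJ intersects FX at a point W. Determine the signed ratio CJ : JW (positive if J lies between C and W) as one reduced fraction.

Choose coordinates E = (0, 0), C = (1, 0), X = (0, 1).
1. F is the midpoint of CE ⇒ F = (1/2, 0)
2. N lies on line EX with EN:NX = 5:1 ⇒ N = (0, 5/6)
3. J is the centroid of triangle NFX ⇒ J = (1/6, 11/18)
line CJ meets FX at W = (4/19, 11/19)
J = C + t·(W−C) with t = 19/18, so CJ:JW = 19/18:-1/18

CJ:JW = -19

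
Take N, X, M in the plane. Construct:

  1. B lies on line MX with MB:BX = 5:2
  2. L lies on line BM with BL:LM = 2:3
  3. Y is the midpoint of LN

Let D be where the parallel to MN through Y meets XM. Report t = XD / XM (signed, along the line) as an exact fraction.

Set N = (0, 0), X = (1, 0), M = (0, 1); any affine frame gives the same invariant.
1. B lies on line MX with MB:BX = 5:2 ⇒ B = (5/7, 2/7)
2. L lies on line BM with BL:LM = 2:3 ⇒ L = (3/7, 4/7)
3. Y is the midpoint of LN ⇒ Y = (3/14, 2/7)
through Y parallel to MN: direction (0, -1); meets XM at D = (3/14, 11/14)
D = X + t·(M−X) with t = 11/14

t = 11/14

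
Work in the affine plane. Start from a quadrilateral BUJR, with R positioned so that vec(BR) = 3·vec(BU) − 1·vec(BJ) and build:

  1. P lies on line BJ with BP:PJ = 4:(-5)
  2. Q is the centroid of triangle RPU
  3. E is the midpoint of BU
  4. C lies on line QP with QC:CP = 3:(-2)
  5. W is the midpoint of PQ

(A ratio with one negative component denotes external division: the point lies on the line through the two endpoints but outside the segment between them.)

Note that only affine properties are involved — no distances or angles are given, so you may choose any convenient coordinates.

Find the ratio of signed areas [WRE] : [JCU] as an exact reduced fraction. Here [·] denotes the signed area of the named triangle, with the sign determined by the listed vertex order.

[WRE]:[JCU] = 83/148

Assign B = (0, 0), U = (1, 0), J = (0, 1), R = (3, -1) — the answer is frame-independent, so this choice is without loss of generality.
1. P lies on line BJ with BP:PJ = 4:(-5) ⇒ P = (0, -4)
2. Q is the centroid of triangle RPU ⇒ Q = (4/3, -5/3)
3. E is the midpoint of BU ⇒ E = (1/2, 0)
4. C lies on line QP with QC:CP = 3:(-2) ⇒ C = (-8/3, -26/3)
5. W is the midpoint of PQ ⇒ W = (2/3, -17/6)
2·[WRE] = 83/12, 2·[JCU] = 37/3
[WRE]:[JCU] = 83/12:37/3 = 83/148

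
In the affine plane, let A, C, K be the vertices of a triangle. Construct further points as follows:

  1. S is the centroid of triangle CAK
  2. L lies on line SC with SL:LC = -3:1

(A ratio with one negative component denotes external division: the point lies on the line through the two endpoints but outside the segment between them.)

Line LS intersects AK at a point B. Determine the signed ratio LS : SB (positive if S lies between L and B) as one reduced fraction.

LS:SB = 3

Assign A = (0, 0), C = (1, 0), K = (0, 1) — the answer is frame-independent, so this choice is without loss of generality.
1. S is the centroid of triangle CAK ⇒ S = (1/3, 1/3)
2. L lies on line SC with SL:LC = -3:1 ⇒ L = (4/3, -1/6)
line LS meets AK at B = (0, 1/2)
S = L + t·(B−L) with t = 3/4, so LS:SB = 3/4:1/4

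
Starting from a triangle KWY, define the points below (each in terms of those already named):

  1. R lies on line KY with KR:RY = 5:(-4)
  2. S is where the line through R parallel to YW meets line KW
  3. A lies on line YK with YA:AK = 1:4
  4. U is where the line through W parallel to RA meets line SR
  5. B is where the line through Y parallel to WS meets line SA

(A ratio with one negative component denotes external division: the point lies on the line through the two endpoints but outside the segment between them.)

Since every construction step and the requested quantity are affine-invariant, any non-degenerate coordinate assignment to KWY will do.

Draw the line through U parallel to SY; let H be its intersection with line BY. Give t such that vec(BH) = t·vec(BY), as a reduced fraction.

t = 69/5

Work in coordinates with K = (0, 0), W = (1, 0), Y = (0, 1).
1. R lies on line KY with KR:RY = 5:(-4) ⇒ R = (0, 5)
2. S is where the line through R parallel to YW meets line KW ⇒ S = (5, 0)
3. A lies on line YK with YA:AK = 1:4 ⇒ A = (0, 4/5)
4. U is where the line through W parallel to RA meets line SR ⇒ U = (1, 4)
5. B is where the line through Y parallel to WS meets line SA ⇒ B = (-5/4, 1)
through U parallel to SY: direction (-5, 1); meets BY at H = (16, 1)
H = B + t·(Y−B) with t = 69/5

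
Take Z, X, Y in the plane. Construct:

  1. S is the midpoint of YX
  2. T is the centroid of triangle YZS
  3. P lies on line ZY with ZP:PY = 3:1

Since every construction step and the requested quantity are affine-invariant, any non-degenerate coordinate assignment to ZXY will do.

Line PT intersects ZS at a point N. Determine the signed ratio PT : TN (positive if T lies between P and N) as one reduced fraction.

Work in coordinates with Z = (0, 0), X = (1, 0), Y = (0, 1).
1. S is the midpoint of YX ⇒ S = (1/2, 1/2)
2. T is the centroid of triangle YZS ⇒ T = (1/6, 1/2)
3. P lies on line ZY with ZP:PY = 3:1 ⇒ P = (0, 3/4)
line PT meets ZS at N = (3/10, 3/10)
T = P + t·(N−P) with t = 5/9, so PT:TN = 5/9:4/9

PT:TN = 5/4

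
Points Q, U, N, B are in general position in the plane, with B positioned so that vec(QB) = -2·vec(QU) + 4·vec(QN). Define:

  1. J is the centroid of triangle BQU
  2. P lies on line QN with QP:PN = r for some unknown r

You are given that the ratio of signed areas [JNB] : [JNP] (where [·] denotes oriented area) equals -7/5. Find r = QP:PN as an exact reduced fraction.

Work in coordinates with Q = (0, 0), U = (1, 0), N = (0, 1), B = (-2, 4).
1. J is the centroid of triangle BQU ⇒ J = (-1/3, 4/3)
2. With QP:PN = r, write λ = r/(r+1) so P = Q + λ·(N−Q); P is affine-linear in λ
Every point depending on P is an affine combination of P and λ-independent points, so each such coordinate is linear in λ; the λ² term in each signed area is a multiple of (N−Q)×(N−Q) = 0, so 2·[JNB] and 2·[JNP] are each linear in λ. Evaluating at λ=0 and λ=1:
  2·[JNB] = 1/3,   2·[JNP] = 1/3·λ − 1/3
So [JNB]:[JNP] = (1/3) / (1/3·λ − 1/3). Setting this equal to -7/5:
  1/3 = -7/5·(1/3·λ − 1/3)  ⇒  λ = 2/7
Then r = λ/(1−λ) = (2/7)/(5/7) = 2/5. Check: with r = 2/5, P = (0, 2/7) and [JNB]:[JNP] = -7/5 as required.

r = 2/5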